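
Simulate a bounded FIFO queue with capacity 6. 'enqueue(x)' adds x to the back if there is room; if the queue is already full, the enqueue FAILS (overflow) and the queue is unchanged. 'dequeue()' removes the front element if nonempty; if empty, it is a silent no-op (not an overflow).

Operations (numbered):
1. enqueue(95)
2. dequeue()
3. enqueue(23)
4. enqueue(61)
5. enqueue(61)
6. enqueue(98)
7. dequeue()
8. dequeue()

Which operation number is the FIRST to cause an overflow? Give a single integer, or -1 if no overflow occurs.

1. enqueue(95): size=1
2. dequeue(): size=0
3. enqueue(23): size=1
4. enqueue(61): size=2
5. enqueue(61): size=3
6. enqueue(98): size=4
7. dequeue(): size=3
8. dequeue(): size=2

Answer: -1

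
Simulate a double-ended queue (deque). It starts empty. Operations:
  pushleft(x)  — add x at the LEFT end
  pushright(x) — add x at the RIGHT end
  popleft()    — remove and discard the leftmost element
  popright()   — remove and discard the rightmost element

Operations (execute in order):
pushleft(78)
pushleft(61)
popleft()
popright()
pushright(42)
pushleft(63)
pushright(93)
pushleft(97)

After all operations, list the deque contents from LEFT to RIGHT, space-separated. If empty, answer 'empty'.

Answer: 97 63 42 93

Derivation:
pushleft(78): [78]
pushleft(61): [61, 78]
popleft(): [78]
popright(): []
pushright(42): [42]
pushleft(63): [63, 42]
pushright(93): [63, 42, 93]
pushleft(97): [97, 63, 42, 93]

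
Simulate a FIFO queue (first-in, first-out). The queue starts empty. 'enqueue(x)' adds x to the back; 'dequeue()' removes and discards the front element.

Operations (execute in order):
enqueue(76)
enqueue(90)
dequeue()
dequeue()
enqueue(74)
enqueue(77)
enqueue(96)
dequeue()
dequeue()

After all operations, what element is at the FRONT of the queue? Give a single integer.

enqueue(76): queue = [76]
enqueue(90): queue = [76, 90]
dequeue(): queue = [90]
dequeue(): queue = []
enqueue(74): queue = [74]
enqueue(77): queue = [74, 77]
enqueue(96): queue = [74, 77, 96]
dequeue(): queue = [77, 96]
dequeue(): queue = [96]

Answer: 96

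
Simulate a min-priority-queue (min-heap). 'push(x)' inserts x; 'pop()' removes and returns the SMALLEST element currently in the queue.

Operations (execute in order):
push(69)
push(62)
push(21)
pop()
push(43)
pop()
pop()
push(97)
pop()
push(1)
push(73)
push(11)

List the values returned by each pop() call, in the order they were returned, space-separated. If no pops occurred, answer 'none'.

push(69): heap contents = [69]
push(62): heap contents = [62, 69]
push(21): heap contents = [21, 62, 69]
pop() → 21: heap contents = [62, 69]
push(43): heap contents = [43, 62, 69]
pop() → 43: heap contents = [62, 69]
pop() → 62: heap contents = [69]
push(97): heap contents = [69, 97]
pop() → 69: heap contents = [97]
push(1): heap contents = [1, 97]
push(73): heap contents = [1, 73, 97]
push(11): heap contents = [1, 11, 73, 97]

Answer: 21 43 62 69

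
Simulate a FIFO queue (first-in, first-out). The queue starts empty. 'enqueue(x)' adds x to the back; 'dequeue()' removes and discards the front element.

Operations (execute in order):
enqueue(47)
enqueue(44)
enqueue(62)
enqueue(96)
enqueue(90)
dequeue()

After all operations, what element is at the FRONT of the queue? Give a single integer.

enqueue(47): queue = [47]
enqueue(44): queue = [47, 44]
enqueue(62): queue = [47, 44, 62]
enqueue(96): queue = [47, 44, 62, 96]
enqueue(90): queue = [47, 44, 62, 96, 90]
dequeue(): queue = [44, 62, 96, 90]

Answer: 44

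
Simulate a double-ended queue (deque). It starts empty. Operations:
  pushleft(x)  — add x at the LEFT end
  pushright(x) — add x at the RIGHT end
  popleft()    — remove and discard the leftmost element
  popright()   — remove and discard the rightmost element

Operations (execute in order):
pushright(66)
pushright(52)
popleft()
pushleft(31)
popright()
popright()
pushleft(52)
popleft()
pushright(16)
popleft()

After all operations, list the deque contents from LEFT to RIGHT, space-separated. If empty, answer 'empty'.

pushright(66): [66]
pushright(52): [66, 52]
popleft(): [52]
pushleft(31): [31, 52]
popright(): [31]
popright(): []
pushleft(52): [52]
popleft(): []
pushright(16): [16]
popleft(): []

Answer: empty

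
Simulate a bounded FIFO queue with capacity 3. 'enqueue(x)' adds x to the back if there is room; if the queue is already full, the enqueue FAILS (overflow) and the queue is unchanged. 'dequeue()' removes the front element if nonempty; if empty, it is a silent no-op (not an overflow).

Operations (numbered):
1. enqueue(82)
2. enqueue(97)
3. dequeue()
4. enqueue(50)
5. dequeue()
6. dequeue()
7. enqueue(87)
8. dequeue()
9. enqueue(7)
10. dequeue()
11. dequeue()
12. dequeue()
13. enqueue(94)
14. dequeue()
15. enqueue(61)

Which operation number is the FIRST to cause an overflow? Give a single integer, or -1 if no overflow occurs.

Answer: -1

Derivation:
1. enqueue(82): size=1
2. enqueue(97): size=2
3. dequeue(): size=1
4. enqueue(50): size=2
5. dequeue(): size=1
6. dequeue(): size=0
7. enqueue(87): size=1
8. dequeue(): size=0
9. enqueue(7): size=1
10. dequeue(): size=0
11. dequeue(): empty, no-op, size=0
12. dequeue(): empty, no-op, size=0
13. enqueue(94): size=1
14. dequeue(): size=0
15. enqueue(61): size=1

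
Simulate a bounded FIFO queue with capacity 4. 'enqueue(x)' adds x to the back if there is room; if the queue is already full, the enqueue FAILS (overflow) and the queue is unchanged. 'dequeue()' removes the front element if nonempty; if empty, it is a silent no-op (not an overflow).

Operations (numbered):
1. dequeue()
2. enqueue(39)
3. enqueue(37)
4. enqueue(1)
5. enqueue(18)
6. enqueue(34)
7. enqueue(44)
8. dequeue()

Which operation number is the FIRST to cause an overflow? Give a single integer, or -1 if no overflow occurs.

1. dequeue(): empty, no-op, size=0
2. enqueue(39): size=1
3. enqueue(37): size=2
4. enqueue(1): size=3
5. enqueue(18): size=4
6. enqueue(34): size=4=cap → OVERFLOW (fail)
7. enqueue(44): size=4=cap → OVERFLOW (fail)
8. dequeue(): size=3

Answer: 6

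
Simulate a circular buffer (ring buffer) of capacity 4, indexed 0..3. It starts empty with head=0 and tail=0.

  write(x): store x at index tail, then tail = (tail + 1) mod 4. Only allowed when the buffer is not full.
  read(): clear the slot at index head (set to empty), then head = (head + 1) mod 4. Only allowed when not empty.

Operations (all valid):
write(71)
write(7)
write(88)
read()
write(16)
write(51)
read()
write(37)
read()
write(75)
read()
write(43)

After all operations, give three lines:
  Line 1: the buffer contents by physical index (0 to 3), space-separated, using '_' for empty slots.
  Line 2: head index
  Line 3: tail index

write(71): buf=[71 _ _ _], head=0, tail=1, size=1
write(7): buf=[71 7 _ _], head=0, tail=2, size=2
write(88): buf=[71 7 88 _], head=0, tail=3, size=3
read(): buf=[_ 7 88 _], head=1, tail=3, size=2
write(16): buf=[_ 7 88 16], head=1, tail=0, size=3
write(51): buf=[51 7 88 16], head=1, tail=1, size=4
read(): buf=[51 _ 88 16], head=2, tail=1, size=3
write(37): buf=[51 37 88 16], head=2, tail=2, size=4
read(): buf=[51 37 _ 16], head=3, tail=2, size=3
write(75): buf=[51 37 75 16], head=3, tail=3, size=4
read(): buf=[51 37 75 _], head=0, tail=3, size=3
write(43): buf=[51 37 75 43], head=0, tail=0, size=4

Answer: 51 37 75 43
0
0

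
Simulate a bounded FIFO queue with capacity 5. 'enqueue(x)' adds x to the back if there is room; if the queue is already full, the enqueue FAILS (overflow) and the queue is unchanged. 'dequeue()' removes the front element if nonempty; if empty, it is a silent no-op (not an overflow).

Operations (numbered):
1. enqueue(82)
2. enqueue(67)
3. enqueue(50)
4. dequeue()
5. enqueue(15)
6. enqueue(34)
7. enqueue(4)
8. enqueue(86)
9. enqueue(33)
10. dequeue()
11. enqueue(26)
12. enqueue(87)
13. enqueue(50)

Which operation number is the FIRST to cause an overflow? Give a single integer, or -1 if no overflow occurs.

Answer: 8

Derivation:
1. enqueue(82): size=1
2. enqueue(67): size=2
3. enqueue(50): size=3
4. dequeue(): size=2
5. enqueue(15): size=3
6. enqueue(34): size=4
7. enqueue(4): size=5
8. enqueue(86): size=5=cap → OVERFLOW (fail)
9. enqueue(33): size=5=cap → OVERFLOW (fail)
10. dequeue(): size=4
11. enqueue(26): size=5
12. enqueue(87): size=5=cap → OVERFLOW (fail)
13. enqueue(50): size=5=cap → OVERFLOW (fail)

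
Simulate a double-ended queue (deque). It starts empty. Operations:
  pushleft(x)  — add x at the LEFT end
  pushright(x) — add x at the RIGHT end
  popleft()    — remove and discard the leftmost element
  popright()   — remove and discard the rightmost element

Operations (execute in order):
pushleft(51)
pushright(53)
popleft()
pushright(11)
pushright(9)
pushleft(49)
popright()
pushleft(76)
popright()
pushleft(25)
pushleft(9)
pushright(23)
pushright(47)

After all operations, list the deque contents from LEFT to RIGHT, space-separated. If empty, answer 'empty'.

Answer: 9 25 76 49 53 23 47

Derivation:
pushleft(51): [51]
pushright(53): [51, 53]
popleft(): [53]
pushright(11): [53, 11]
pushright(9): [53, 11, 9]
pushleft(49): [49, 53, 11, 9]
popright(): [49, 53, 11]
pushleft(76): [76, 49, 53, 11]
popright(): [76, 49, 53]
pushleft(25): [25, 76, 49, 53]
pushleft(9): [9, 25, 76, 49, 53]
pushright(23): [9, 25, 76, 49, 53, 23]
pushright(47): [9, 25, 76, 49, 53, 23, 47]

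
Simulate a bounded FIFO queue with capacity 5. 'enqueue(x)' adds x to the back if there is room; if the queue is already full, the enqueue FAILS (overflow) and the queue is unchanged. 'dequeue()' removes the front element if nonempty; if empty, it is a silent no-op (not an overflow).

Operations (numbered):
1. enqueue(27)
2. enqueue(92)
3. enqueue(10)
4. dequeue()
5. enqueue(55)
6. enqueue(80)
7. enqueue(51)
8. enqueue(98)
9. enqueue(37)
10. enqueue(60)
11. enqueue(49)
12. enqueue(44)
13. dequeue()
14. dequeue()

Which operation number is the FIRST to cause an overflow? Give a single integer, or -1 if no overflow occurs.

1. enqueue(27): size=1
2. enqueue(92): size=2
3. enqueue(10): size=3
4. dequeue(): size=2
5. enqueue(55): size=3
6. enqueue(80): size=4
7. enqueue(51): size=5
8. enqueue(98): size=5=cap → OVERFLOW (fail)
9. enqueue(37): size=5=cap → OVERFLOW (fail)
10. enqueue(60): size=5=cap → OVERFLOW (fail)
11. enqueue(49): size=5=cap → OVERFLOW (fail)
12. enqueue(44): size=5=cap → OVERFLOW (fail)
13. dequeue(): size=4
14. dequeue(): size=3

Answer: 8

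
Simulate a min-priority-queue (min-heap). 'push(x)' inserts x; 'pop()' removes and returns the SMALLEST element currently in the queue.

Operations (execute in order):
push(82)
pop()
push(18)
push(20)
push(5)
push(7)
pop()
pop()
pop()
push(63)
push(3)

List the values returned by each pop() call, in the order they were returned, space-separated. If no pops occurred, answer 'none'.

Answer: 82 5 7 18

Derivation:
push(82): heap contents = [82]
pop() → 82: heap contents = []
push(18): heap contents = [18]
push(20): heap contents = [18, 20]
push(5): heap contents = [5, 18, 20]
push(7): heap contents = [5, 7, 18, 20]
pop() → 5: heap contents = [7, 18, 20]
pop() → 7: heap contents = [18, 20]
pop() → 18: heap contents = [20]
push(63): heap contents = [20, 63]
push(3): heap contents = [3, 20, 63]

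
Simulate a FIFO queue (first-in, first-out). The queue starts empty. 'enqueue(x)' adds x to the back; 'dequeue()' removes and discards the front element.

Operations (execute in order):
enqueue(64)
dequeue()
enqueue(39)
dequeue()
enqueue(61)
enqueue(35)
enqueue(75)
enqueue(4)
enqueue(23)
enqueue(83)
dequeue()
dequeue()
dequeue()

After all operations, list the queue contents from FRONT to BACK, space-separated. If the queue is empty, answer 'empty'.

Answer: 4 23 83

Derivation:
enqueue(64): [64]
dequeue(): []
enqueue(39): [39]
dequeue(): []
enqueue(61): [61]
enqueue(35): [61, 35]
enqueue(75): [61, 35, 75]
enqueue(4): [61, 35, 75, 4]
enqueue(23): [61, 35, 75, 4, 23]
enqueue(83): [61, 35, 75, 4, 23, 83]
dequeue(): [35, 75, 4, 23, 83]
dequeue(): [75, 4, 23, 83]
dequeue(): [4, 23, 83]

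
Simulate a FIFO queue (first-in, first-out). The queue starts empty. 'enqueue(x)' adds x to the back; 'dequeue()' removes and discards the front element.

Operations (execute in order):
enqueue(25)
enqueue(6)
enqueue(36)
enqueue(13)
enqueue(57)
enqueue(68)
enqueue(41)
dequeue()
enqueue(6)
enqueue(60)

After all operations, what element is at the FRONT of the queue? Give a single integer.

Answer: 6

Derivation:
enqueue(25): queue = [25]
enqueue(6): queue = [25, 6]
enqueue(36): queue = [25, 6, 36]
enqueue(13): queue = [25, 6, 36, 13]
enqueue(57): queue = [25, 6, 36, 13, 57]
enqueue(68): queue = [25, 6, 36, 13, 57, 68]
enqueue(41): queue = [25, 6, 36, 13, 57, 68, 41]
dequeue(): queue = [6, 36, 13, 57, 68, 41]
enqueue(6): queue = [6, 36, 13, 57, 68, 41, 6]
enqueue(60): queue = [6, 36, 13, 57, 68, 41, 6, 60]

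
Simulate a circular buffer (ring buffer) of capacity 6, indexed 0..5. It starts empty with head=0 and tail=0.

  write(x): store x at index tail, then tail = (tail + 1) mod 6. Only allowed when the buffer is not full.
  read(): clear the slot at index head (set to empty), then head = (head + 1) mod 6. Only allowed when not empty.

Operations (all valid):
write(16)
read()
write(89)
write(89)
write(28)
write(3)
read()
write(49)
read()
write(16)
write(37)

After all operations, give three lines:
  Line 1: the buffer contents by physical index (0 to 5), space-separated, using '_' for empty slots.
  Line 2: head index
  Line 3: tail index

write(16): buf=[16 _ _ _ _ _], head=0, tail=1, size=1
read(): buf=[_ _ _ _ _ _], head=1, tail=1, size=0
write(89): buf=[_ 89 _ _ _ _], head=1, tail=2, size=1
write(89): buf=[_ 89 89 _ _ _], head=1, tail=3, size=2
write(28): buf=[_ 89 89 28 _ _], head=1, tail=4, size=3
write(3): buf=[_ 89 89 28 3 _], head=1, tail=5, size=4
read(): buf=[_ _ 89 28 3 _], head=2, tail=5, size=3
write(49): buf=[_ _ 89 28 3 49], head=2, tail=0, size=4
read(): buf=[_ _ _ 28 3 49], head=3, tail=0, size=3
write(16): buf=[16 _ _ 28 3 49], head=3, tail=1, size=4
write(37): buf=[16 37 _ 28 3 49], head=3, tail=2, size=5

Answer: 16 37 _ 28 3 49
3
2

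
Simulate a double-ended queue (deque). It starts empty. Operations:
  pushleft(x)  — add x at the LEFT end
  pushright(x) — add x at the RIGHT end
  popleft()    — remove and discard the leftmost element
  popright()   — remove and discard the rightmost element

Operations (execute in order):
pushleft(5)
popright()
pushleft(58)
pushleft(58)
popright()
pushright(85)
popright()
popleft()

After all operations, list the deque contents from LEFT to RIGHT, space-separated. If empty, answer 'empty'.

Answer: empty

Derivation:
pushleft(5): [5]
popright(): []
pushleft(58): [58]
pushleft(58): [58, 58]
popright(): [58]
pushright(85): [58, 85]
popright(): [58]
popleft(): []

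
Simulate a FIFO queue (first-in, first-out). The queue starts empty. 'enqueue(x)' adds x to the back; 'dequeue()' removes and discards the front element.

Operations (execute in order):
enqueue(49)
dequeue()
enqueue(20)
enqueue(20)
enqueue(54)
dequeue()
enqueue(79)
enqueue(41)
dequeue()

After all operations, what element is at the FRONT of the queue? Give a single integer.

enqueue(49): queue = [49]
dequeue(): queue = []
enqueue(20): queue = [20]
enqueue(20): queue = [20, 20]
enqueue(54): queue = [20, 20, 54]
dequeue(): queue = [20, 54]
enqueue(79): queue = [20, 54, 79]
enqueue(41): queue = [20, 54, 79, 41]
dequeue(): queue = [54, 79, 41]

Answer: 54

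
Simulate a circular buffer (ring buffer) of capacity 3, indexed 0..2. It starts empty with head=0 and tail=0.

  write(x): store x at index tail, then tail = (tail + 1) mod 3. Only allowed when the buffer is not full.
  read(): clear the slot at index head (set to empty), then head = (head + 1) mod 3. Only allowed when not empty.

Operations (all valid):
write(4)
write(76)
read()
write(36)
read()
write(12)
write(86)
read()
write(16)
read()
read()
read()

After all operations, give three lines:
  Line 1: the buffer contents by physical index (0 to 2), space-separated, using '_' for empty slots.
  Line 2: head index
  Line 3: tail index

Answer: _ _ _
0
0

Derivation:
write(4): buf=[4 _ _], head=0, tail=1, size=1
write(76): buf=[4 76 _], head=0, tail=2, size=2
read(): buf=[_ 76 _], head=1, tail=2, size=1
write(36): buf=[_ 76 36], head=1, tail=0, size=2
read(): buf=[_ _ 36], head=2, tail=0, size=1
write(12): buf=[12 _ 36], head=2, tail=1, size=2
write(86): buf=[12 86 36], head=2, tail=2, size=3
read(): buf=[12 86 _], head=0, tail=2, size=2
write(16): buf=[12 86 16], head=0, tail=0, size=3
read(): buf=[_ 86 16], head=1, tail=0, size=2
read(): buf=[_ _ 16], head=2, tail=0, size=1
read(): buf=[_ _ _], head=0, tail=0, size=0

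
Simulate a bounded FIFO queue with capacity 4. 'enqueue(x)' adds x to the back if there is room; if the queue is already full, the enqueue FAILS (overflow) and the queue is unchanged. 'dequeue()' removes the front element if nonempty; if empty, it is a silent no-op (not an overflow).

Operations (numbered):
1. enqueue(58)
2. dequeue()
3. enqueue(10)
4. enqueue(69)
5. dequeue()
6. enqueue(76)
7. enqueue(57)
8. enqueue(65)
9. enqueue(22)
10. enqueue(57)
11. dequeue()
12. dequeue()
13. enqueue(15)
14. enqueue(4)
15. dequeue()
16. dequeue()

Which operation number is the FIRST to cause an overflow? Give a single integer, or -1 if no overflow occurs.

Answer: 9

Derivation:
1. enqueue(58): size=1
2. dequeue(): size=0
3. enqueue(10): size=1
4. enqueue(69): size=2
5. dequeue(): size=1
6. enqueue(76): size=2
7. enqueue(57): size=3
8. enqueue(65): size=4
9. enqueue(22): size=4=cap → OVERFLOW (fail)
10. enqueue(57): size=4=cap → OVERFLOW (fail)
11. dequeue(): size=3
12. dequeue(): size=2
13. enqueue(15): size=3
14. enqueue(4): size=4
15. dequeue(): size=3
16. dequeue(): size=2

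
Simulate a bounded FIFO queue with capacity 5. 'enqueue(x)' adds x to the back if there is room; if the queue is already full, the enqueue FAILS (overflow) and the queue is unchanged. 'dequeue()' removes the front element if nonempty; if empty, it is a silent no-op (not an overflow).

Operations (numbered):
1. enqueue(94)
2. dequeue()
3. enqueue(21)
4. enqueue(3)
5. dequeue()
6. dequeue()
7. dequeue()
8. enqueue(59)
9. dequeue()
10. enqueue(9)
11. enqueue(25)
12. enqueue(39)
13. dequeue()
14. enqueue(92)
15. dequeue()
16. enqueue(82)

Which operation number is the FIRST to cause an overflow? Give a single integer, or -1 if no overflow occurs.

Answer: -1

Derivation:
1. enqueue(94): size=1
2. dequeue(): size=0
3. enqueue(21): size=1
4. enqueue(3): size=2
5. dequeue(): size=1
6. dequeue(): size=0
7. dequeue(): empty, no-op, size=0
8. enqueue(59): size=1
9. dequeue(): size=0
10. enqueue(9): size=1
11. enqueue(25): size=2
12. enqueue(39): size=3
13. dequeue(): size=2
14. enqueue(92): size=3
15. dequeue(): size=2
16. enqueue(82): size=3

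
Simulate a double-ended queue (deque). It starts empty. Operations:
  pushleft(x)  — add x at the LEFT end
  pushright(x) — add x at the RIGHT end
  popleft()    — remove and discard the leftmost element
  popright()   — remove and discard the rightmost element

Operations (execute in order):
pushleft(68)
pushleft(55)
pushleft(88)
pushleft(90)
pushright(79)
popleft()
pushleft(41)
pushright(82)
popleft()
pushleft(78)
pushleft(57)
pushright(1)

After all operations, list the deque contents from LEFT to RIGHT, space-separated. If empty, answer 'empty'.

pushleft(68): [68]
pushleft(55): [55, 68]
pushleft(88): [88, 55, 68]
pushleft(90): [90, 88, 55, 68]
pushright(79): [90, 88, 55, 68, 79]
popleft(): [88, 55, 68, 79]
pushleft(41): [41, 88, 55, 68, 79]
pushright(82): [41, 88, 55, 68, 79, 82]
popleft(): [88, 55, 68, 79, 82]
pushleft(78): [78, 88, 55, 68, 79, 82]
pushleft(57): [57, 78, 88, 55, 68, 79, 82]
pushright(1): [57, 78, 88, 55, 68, 79, 82, 1]

Answer: 57 78 88 55 68 79 82 1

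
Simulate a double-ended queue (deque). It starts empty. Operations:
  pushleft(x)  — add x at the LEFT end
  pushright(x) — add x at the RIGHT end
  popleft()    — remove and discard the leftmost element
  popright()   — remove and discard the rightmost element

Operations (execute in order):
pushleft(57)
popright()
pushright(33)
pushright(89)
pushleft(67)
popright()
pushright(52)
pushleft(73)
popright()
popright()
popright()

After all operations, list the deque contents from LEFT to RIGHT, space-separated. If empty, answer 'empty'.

pushleft(57): [57]
popright(): []
pushright(33): [33]
pushright(89): [33, 89]
pushleft(67): [67, 33, 89]
popright(): [67, 33]
pushright(52): [67, 33, 52]
pushleft(73): [73, 67, 33, 52]
popright(): [73, 67, 33]
popright(): [73, 67]
popright(): [73]

Answer: 73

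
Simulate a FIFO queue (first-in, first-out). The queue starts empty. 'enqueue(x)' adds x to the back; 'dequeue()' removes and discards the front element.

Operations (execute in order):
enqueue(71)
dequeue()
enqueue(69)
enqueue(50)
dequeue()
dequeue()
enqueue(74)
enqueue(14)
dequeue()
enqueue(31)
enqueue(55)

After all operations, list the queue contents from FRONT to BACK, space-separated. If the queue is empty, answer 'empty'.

Answer: 14 31 55

Derivation:
enqueue(71): [71]
dequeue(): []
enqueue(69): [69]
enqueue(50): [69, 50]
dequeue(): [50]
dequeue(): []
enqueue(74): [74]
enqueue(14): [74, 14]
dequeue(): [14]
enqueue(31): [14, 31]
enqueue(55): [14, 31, 55]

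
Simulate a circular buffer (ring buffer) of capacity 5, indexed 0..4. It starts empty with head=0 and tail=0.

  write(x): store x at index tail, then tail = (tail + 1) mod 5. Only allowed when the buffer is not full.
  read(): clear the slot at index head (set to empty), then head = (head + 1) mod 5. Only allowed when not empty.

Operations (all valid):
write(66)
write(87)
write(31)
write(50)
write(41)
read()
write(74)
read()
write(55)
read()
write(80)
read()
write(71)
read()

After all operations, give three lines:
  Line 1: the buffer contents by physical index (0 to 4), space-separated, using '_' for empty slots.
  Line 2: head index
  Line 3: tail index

Answer: 74 55 80 71 _
0
4

Derivation:
write(66): buf=[66 _ _ _ _], head=0, tail=1, size=1
write(87): buf=[66 87 _ _ _], head=0, tail=2, size=2
write(31): buf=[66 87 31 _ _], head=0, tail=3, size=3
write(50): buf=[66 87 31 50 _], head=0, tail=4, size=4
write(41): buf=[66 87 31 50 41], head=0, tail=0, size=5
read(): buf=[_ 87 31 50 41], head=1, tail=0, size=4
write(74): buf=[74 87 31 50 41], head=1, tail=1, size=5
read(): buf=[74 _ 31 50 41], head=2, tail=1, size=4
write(55): buf=[74 55 31 50 41], head=2, tail=2, size=5
read(): buf=[74 55 _ 50 41], head=3, tail=2, size=4
write(80): buf=[74 55 80 50 41], head=3, tail=3, size=5
read(): buf=[74 55 80 _ 41], head=4, tail=3, size=4
write(71): buf=[74 55 80 71 41], head=4, tail=4, size=5
read(): buf=[74 55 80 71 _], head=0, tail=4, size=4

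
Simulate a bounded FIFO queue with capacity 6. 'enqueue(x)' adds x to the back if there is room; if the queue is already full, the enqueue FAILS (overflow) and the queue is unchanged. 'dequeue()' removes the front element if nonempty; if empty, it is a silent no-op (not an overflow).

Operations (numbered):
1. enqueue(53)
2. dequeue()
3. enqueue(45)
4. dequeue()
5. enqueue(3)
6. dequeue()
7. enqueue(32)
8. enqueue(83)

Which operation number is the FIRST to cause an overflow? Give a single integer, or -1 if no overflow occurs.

1. enqueue(53): size=1
2. dequeue(): size=0
3. enqueue(45): size=1
4. dequeue(): size=0
5. enqueue(3): size=1
6. dequeue(): size=0
7. enqueue(32): size=1
8. enqueue(83): size=2

Answer: -1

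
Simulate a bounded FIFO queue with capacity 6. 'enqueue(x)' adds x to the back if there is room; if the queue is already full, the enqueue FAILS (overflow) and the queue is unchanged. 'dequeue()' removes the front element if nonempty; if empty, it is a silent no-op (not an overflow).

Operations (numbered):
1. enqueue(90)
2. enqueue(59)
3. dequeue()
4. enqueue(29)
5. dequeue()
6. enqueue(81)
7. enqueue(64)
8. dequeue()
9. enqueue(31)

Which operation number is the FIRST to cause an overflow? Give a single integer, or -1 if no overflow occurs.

1. enqueue(90): size=1
2. enqueue(59): size=2
3. dequeue(): size=1
4. enqueue(29): size=2
5. dequeue(): size=1
6. enqueue(81): size=2
7. enqueue(64): size=3
8. dequeue(): size=2
9. enqueue(31): size=3

Answer: -1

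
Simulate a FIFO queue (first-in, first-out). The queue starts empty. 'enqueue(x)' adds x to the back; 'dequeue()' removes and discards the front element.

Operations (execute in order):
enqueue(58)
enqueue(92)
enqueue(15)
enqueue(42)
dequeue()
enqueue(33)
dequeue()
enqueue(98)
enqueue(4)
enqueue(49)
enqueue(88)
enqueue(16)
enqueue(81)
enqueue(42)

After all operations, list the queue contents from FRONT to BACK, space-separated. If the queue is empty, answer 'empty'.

enqueue(58): [58]
enqueue(92): [58, 92]
enqueue(15): [58, 92, 15]
enqueue(42): [58, 92, 15, 42]
dequeue(): [92, 15, 42]
enqueue(33): [92, 15, 42, 33]
dequeue(): [15, 42, 33]
enqueue(98): [15, 42, 33, 98]
enqueue(4): [15, 42, 33, 98, 4]
enqueue(49): [15, 42, 33, 98, 4, 49]
enqueue(88): [15, 42, 33, 98, 4, 49, 88]
enqueue(16): [15, 42, 33, 98, 4, 49, 88, 16]
enqueue(81): [15, 42, 33, 98, 4, 49, 88, 16, 81]
enqueue(42): [15, 42, 33, 98, 4, 49, 88, 16, 81, 42]

Answer: 15 42 33 98 4 49 88 16 81 42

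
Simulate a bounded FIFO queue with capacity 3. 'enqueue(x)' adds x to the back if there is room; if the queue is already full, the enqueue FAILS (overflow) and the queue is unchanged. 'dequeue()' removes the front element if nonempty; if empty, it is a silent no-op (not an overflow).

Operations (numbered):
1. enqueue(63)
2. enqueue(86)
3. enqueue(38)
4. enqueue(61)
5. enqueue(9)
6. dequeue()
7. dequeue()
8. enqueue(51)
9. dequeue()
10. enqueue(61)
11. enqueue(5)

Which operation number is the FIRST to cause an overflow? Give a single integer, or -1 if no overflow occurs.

1. enqueue(63): size=1
2. enqueue(86): size=2
3. enqueue(38): size=3
4. enqueue(61): size=3=cap → OVERFLOW (fail)
5. enqueue(9): size=3=cap → OVERFLOW (fail)
6. dequeue(): size=2
7. dequeue(): size=1
8. enqueue(51): size=2
9. dequeue(): size=1
10. enqueue(61): size=2
11. enqueue(5): size=3

Answer: 4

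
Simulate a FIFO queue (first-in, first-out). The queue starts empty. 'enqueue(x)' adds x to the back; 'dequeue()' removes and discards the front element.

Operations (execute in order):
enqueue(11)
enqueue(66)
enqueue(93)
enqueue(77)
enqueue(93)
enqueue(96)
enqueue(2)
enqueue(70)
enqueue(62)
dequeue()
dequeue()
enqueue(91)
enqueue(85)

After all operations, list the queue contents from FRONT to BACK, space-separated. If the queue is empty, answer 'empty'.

enqueue(11): [11]
enqueue(66): [11, 66]
enqueue(93): [11, 66, 93]
enqueue(77): [11, 66, 93, 77]
enqueue(93): [11, 66, 93, 77, 93]
enqueue(96): [11, 66, 93, 77, 93, 96]
enqueue(2): [11, 66, 93, 77, 93, 96, 2]
enqueue(70): [11, 66, 93, 77, 93, 96, 2, 70]
enqueue(62): [11, 66, 93, 77, 93, 96, 2, 70, 62]
dequeue(): [66, 93, 77, 93, 96, 2, 70, 62]
dequeue(): [93, 77, 93, 96, 2, 70, 62]
enqueue(91): [93, 77, 93, 96, 2, 70, 62, 91]
enqueue(85): [93, 77, 93, 96, 2, 70, 62, 91, 85]

Answer: 93 77 93 96 2 70 62 91 85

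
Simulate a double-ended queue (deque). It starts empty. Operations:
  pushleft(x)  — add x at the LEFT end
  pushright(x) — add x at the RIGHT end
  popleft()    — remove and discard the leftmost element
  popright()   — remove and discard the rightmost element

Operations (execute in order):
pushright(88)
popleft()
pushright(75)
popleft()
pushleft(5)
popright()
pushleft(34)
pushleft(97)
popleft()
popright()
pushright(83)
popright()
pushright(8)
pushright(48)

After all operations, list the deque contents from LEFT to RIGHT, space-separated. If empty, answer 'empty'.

Answer: 8 48

Derivation:
pushright(88): [88]
popleft(): []
pushright(75): [75]
popleft(): []
pushleft(5): [5]
popright(): []
pushleft(34): [34]
pushleft(97): [97, 34]
popleft(): [34]
popright(): []
pushright(83): [83]
popright(): []
pushright(8): [8]
pushright(48): [8, 48]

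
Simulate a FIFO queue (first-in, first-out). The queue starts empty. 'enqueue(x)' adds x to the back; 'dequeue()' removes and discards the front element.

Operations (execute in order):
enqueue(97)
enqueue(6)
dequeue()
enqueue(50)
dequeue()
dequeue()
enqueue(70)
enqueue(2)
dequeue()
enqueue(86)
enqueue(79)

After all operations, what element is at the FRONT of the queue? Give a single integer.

Answer: 2

Derivation:
enqueue(97): queue = [97]
enqueue(6): queue = [97, 6]
dequeue(): queue = [6]
enqueue(50): queue = [6, 50]
dequeue(): queue = [50]
dequeue(): queue = []
enqueue(70): queue = [70]
enqueue(2): queue = [70, 2]
dequeue(): queue = [2]
enqueue(86): queue = [2, 86]
enqueue(79): queue = [2, 86, 79]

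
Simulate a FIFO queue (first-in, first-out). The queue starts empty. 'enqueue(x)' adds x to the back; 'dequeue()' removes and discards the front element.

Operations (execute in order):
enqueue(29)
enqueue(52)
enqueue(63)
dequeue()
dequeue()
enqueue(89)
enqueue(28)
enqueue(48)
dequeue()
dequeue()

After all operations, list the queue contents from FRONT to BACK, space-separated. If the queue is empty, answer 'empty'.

enqueue(29): [29]
enqueue(52): [29, 52]
enqueue(63): [29, 52, 63]
dequeue(): [52, 63]
dequeue(): [63]
enqueue(89): [63, 89]
enqueue(28): [63, 89, 28]
enqueue(48): [63, 89, 28, 48]
dequeue(): [89, 28, 48]
dequeue(): [28, 48]

Answer: 28 48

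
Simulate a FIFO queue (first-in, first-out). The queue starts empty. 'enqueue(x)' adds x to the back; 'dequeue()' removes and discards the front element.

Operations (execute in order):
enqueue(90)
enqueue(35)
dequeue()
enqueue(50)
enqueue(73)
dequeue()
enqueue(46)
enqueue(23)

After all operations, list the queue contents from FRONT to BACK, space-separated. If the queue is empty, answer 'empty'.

Answer: 50 73 46 23

Derivation:
enqueue(90): [90]
enqueue(35): [90, 35]
dequeue(): [35]
enqueue(50): [35, 50]
enqueue(73): [35, 50, 73]
dequeue(): [50, 73]
enqueue(46): [50, 73, 46]
enqueue(23): [50, 73, 46, 23]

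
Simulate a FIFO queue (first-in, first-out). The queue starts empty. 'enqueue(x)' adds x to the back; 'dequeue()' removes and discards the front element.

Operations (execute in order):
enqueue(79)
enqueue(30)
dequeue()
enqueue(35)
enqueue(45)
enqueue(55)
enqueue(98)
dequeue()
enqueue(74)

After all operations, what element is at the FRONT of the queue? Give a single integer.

Answer: 35

Derivation:
enqueue(79): queue = [79]
enqueue(30): queue = [79, 30]
dequeue(): queue = [30]
enqueue(35): queue = [30, 35]
enqueue(45): queue = [30, 35, 45]
enqueue(55): queue = [30, 35, 45, 55]
enqueue(98): queue = [30, 35, 45, 55, 98]
dequeue(): queue = [35, 45, 55, 98]
enqueue(74): queue = [35, 45, 55, 98, 74]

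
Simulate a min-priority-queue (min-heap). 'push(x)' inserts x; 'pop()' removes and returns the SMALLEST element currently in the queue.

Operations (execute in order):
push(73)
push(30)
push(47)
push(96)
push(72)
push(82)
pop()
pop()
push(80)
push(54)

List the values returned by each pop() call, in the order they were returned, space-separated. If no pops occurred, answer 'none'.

push(73): heap contents = [73]
push(30): heap contents = [30, 73]
push(47): heap contents = [30, 47, 73]
push(96): heap contents = [30, 47, 73, 96]
push(72): heap contents = [30, 47, 72, 73, 96]
push(82): heap contents = [30, 47, 72, 73, 82, 96]
pop() → 30: heap contents = [47, 72, 73, 82, 96]
pop() → 47: heap contents = [72, 73, 82, 96]
push(80): heap contents = [72, 73, 80, 82, 96]
push(54): heap contents = [54, 72, 73, 80, 82, 96]

Answer: 30 47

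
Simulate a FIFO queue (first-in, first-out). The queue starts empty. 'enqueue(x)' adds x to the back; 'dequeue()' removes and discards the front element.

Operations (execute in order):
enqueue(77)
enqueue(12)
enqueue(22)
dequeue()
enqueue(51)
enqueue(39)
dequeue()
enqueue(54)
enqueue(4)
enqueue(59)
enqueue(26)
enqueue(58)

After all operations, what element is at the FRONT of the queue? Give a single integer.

enqueue(77): queue = [77]
enqueue(12): queue = [77, 12]
enqueue(22): queue = [77, 12, 22]
dequeue(): queue = [12, 22]
enqueue(51): queue = [12, 22, 51]
enqueue(39): queue = [12, 22, 51, 39]
dequeue(): queue = [22, 51, 39]
enqueue(54): queue = [22, 51, 39, 54]
enqueue(4): queue = [22, 51, 39, 54, 4]
enqueue(59): queue = [22, 51, 39, 54, 4, 59]
enqueue(26): queue = [22, 51, 39, 54, 4, 59, 26]
enqueue(58): queue = [22, 51, 39, 54, 4, 59, 26, 58]

Answer: 22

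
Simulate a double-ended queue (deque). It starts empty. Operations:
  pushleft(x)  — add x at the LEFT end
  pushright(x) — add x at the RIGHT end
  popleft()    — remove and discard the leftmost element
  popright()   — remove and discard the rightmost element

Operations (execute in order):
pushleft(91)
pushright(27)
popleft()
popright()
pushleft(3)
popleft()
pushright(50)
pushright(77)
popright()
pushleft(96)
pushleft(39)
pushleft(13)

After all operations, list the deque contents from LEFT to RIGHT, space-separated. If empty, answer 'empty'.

pushleft(91): [91]
pushright(27): [91, 27]
popleft(): [27]
popright(): []
pushleft(3): [3]
popleft(): []
pushright(50): [50]
pushright(77): [50, 77]
popright(): [50]
pushleft(96): [96, 50]
pushleft(39): [39, 96, 50]
pushleft(13): [13, 39, 96, 50]

Answer: 13 39 96 50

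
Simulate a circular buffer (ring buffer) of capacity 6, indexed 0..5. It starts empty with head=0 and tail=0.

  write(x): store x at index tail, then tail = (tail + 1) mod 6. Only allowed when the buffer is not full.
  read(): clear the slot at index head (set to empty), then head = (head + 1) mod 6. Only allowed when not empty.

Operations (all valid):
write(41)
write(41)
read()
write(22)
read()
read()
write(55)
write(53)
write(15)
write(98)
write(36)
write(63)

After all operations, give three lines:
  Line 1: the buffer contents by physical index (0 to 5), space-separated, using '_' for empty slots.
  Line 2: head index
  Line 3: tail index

write(41): buf=[41 _ _ _ _ _], head=0, tail=1, size=1
write(41): buf=[41 41 _ _ _ _], head=0, tail=2, size=2
read(): buf=[_ 41 _ _ _ _], head=1, tail=2, size=1
write(22): buf=[_ 41 22 _ _ _], head=1, tail=3, size=2
read(): buf=[_ _ 22 _ _ _], head=2, tail=3, size=1
read(): buf=[_ _ _ _ _ _], head=3, tail=3, size=0
write(55): buf=[_ _ _ 55 _ _], head=3, tail=4, size=1
write(53): buf=[_ _ _ 55 53 _], head=3, tail=5, size=2
write(15): buf=[_ _ _ 55 53 15], head=3, tail=0, size=3
write(98): buf=[98 _ _ 55 53 15], head=3, tail=1, size=4
write(36): buf=[98 36 _ 55 53 15], head=3, tail=2, size=5
write(63): buf=[98 36 63 55 53 15], head=3, tail=3, size=6

Answer: 98 36 63 55 53 15
3
3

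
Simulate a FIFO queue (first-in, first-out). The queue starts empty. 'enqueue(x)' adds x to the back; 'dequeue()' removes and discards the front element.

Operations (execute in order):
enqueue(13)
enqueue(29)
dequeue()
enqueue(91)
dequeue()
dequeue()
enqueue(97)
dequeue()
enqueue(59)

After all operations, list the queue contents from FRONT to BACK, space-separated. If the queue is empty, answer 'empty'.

enqueue(13): [13]
enqueue(29): [13, 29]
dequeue(): [29]
enqueue(91): [29, 91]
dequeue(): [91]
dequeue(): []
enqueue(97): [97]
dequeue(): []
enqueue(59): [59]

Answer: 59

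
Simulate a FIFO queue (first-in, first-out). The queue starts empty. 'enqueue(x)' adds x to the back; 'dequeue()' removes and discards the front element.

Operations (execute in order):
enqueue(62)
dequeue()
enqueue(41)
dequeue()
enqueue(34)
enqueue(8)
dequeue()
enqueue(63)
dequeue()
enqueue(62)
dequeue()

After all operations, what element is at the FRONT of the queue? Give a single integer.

Answer: 62

Derivation:
enqueue(62): queue = [62]
dequeue(): queue = []
enqueue(41): queue = [41]
dequeue(): queue = []
enqueue(34): queue = [34]
enqueue(8): queue = [34, 8]
dequeue(): queue = [8]
enqueue(63): queue = [8, 63]
dequeue(): queue = [63]
enqueue(62): queue = [63, 62]
dequeue(): queue = [62]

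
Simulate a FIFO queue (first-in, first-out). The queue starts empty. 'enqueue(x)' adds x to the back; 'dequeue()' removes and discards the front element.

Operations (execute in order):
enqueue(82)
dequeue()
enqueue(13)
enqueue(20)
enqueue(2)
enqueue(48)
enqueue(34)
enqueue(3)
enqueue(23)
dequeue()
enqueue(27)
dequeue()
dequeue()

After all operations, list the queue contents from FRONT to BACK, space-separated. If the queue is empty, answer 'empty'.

Answer: 48 34 3 23 27

Derivation:
enqueue(82): [82]
dequeue(): []
enqueue(13): [13]
enqueue(20): [13, 20]
enqueue(2): [13, 20, 2]
enqueue(48): [13, 20, 2, 48]
enqueue(34): [13, 20, 2, 48, 34]
enqueue(3): [13, 20, 2, 48, 34, 3]
enqueue(23): [13, 20, 2, 48, 34, 3, 23]
dequeue(): [20, 2, 48, 34, 3, 23]
enqueue(27): [20, 2, 48, 34, 3, 23, 27]
dequeue(): [2, 48, 34, 3, 23, 27]
dequeue(): [48, 34, 3, 23, 27]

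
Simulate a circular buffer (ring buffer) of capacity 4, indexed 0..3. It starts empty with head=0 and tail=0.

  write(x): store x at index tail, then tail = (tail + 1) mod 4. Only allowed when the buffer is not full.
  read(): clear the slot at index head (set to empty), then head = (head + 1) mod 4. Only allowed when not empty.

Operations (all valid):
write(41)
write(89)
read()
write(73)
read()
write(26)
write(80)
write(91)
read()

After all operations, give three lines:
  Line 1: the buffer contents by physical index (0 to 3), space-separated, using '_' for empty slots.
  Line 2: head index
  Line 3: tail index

write(41): buf=[41 _ _ _], head=0, tail=1, size=1
write(89): buf=[41 89 _ _], head=0, tail=2, size=2
read(): buf=[_ 89 _ _], head=1, tail=2, size=1
write(73): buf=[_ 89 73 _], head=1, tail=3, size=2
read(): buf=[_ _ 73 _], head=2, tail=3, size=1
write(26): buf=[_ _ 73 26], head=2, tail=0, size=2
write(80): buf=[80 _ 73 26], head=2, tail=1, size=3
write(91): buf=[80 91 73 26], head=2, tail=2, size=4
read(): buf=[80 91 _ 26], head=3, tail=2, size=3

Answer: 80 91 _ 26
3
2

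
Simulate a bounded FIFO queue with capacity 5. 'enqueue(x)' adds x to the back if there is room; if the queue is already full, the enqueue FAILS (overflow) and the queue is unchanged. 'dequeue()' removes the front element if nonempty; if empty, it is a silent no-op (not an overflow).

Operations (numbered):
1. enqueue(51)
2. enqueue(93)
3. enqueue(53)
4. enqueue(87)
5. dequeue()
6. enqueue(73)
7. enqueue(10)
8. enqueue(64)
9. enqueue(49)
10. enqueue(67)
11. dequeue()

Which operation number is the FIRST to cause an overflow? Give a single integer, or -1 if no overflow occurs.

Answer: 8

Derivation:
1. enqueue(51): size=1
2. enqueue(93): size=2
3. enqueue(53): size=3
4. enqueue(87): size=4
5. dequeue(): size=3
6. enqueue(73): size=4
7. enqueue(10): size=5
8. enqueue(64): size=5=cap → OVERFLOW (fail)
9. enqueue(49): size=5=cap → OVERFLOW (fail)
10. enqueue(67): size=5=cap → OVERFLOW (fail)
11. dequeue(): size=4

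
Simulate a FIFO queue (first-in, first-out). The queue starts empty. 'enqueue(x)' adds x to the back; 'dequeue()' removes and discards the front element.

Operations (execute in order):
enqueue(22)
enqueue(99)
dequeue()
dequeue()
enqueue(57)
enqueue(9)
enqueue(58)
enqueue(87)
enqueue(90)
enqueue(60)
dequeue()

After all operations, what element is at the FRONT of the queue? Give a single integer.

enqueue(22): queue = [22]
enqueue(99): queue = [22, 99]
dequeue(): queue = [99]
dequeue(): queue = []
enqueue(57): queue = [57]
enqueue(9): queue = [57, 9]
enqueue(58): queue = [57, 9, 58]
enqueue(87): queue = [57, 9, 58, 87]
enqueue(90): queue = [57, 9, 58, 87, 90]
enqueue(60): queue = [57, 9, 58, 87, 90, 60]
dequeue(): queue = [9, 58, 87, 90, 60]

Answer: 9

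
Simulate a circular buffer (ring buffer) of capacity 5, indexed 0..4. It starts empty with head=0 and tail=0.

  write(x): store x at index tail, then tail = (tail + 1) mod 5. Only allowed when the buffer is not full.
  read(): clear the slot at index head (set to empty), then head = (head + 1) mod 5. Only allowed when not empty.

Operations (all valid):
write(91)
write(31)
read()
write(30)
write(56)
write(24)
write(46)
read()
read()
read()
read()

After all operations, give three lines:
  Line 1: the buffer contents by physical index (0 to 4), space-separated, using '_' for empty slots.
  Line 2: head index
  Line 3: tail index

write(91): buf=[91 _ _ _ _], head=0, tail=1, size=1
write(31): buf=[91 31 _ _ _], head=0, tail=2, size=2
read(): buf=[_ 31 _ _ _], head=1, tail=2, size=1
write(30): buf=[_ 31 30 _ _], head=1, tail=3, size=2
write(56): buf=[_ 31 30 56 _], head=1, tail=4, size=3
write(24): buf=[_ 31 30 56 24], head=1, tail=0, size=4
write(46): buf=[46 31 30 56 24], head=1, tail=1, size=5
read(): buf=[46 _ 30 56 24], head=2, tail=1, size=4
read(): buf=[46 _ _ 56 24], head=3, tail=1, size=3
read(): buf=[46 _ _ _ 24], head=4, tail=1, size=2
read(): buf=[46 _ _ _ _], head=0, tail=1, size=1

Answer: 46 _ _ _ _
0
1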